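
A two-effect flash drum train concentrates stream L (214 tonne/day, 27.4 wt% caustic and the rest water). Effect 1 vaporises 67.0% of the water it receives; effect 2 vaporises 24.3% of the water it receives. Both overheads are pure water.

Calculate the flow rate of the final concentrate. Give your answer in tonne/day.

97.45 tonne/day

water in feed = 214×0.726 = 155.36 tonne/day.
After stage 1: water left = (1−0.670)×155.36 = 51.27; stream total = 109.91 tonne/day.
After stage 2: water left = (1−0.243)×51.27 = 38.811; final concentrate = 97.447 tonne/day.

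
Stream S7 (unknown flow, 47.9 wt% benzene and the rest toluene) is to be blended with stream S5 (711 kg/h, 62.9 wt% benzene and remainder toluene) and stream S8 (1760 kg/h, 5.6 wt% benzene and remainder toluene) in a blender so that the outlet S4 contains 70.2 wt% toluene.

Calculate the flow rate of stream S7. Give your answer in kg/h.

1053 kg/h

Let S7 be the unknown flow. Total out = 2471 + S7.
toluene balance: 1925.2 + 0.521·S7 = 0.702·(2471 + S7)
(0.521 − 0.702)·S7 = 0.702×2471 − 1925.2 = -190.58
S7 = -190.58 / -0.181 = 1052.9 kg/h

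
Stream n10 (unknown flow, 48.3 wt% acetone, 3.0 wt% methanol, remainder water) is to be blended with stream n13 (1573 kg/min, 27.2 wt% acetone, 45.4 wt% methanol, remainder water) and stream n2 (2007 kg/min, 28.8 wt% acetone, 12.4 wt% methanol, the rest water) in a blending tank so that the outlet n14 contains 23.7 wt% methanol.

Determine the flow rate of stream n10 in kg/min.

553.4 kg/min

Let n10 be the unknown flow. Total out = 3580 + n10.
methanol balance: 963.01 + 0.030·n10 = 0.237·(3580 + n10)
(0.030 − 0.237)·n10 = 0.237×3580 − 963.01 = -114.55
n10 = -114.55 / -0.207 = 553.38 kg/min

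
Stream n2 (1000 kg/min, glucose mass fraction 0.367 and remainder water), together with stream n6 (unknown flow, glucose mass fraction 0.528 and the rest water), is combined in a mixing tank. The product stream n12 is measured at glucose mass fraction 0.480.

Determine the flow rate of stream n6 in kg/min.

2354 kg/min

Let n6 be the unknown flow. Total out = 1000 + n6.
glucose balance: 367 + 0.528·n6 = 0.480·(1000 + n6)
(0.528 − 0.480)·n6 = 0.480×1000 − 367 = 113
n6 = 113 / 0.048 = 2354.2 kg/min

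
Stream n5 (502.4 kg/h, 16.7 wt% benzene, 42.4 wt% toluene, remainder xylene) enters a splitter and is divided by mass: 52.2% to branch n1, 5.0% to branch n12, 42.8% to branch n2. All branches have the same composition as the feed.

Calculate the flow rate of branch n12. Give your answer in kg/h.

25.12 kg/h

Branch n12 flow = 0.050×502.4 = 25.12 kg/h.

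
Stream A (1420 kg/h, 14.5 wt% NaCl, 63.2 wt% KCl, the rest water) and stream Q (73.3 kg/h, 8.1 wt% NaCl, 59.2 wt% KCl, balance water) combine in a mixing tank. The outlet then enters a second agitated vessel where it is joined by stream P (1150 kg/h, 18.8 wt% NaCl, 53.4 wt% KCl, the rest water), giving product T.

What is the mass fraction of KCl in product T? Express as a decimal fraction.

0.588

Overall, product flow = 2643.3 kg/h.
KCl in = 1420×0.632 + 73.3×0.592 + 1150×0.534 = 1554.9 kg/h.
KCl fraction in T = 0.588.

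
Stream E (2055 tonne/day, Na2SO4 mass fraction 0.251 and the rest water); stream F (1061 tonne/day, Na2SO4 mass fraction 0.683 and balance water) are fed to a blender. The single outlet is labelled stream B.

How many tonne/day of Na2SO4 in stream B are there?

1240 tonne/day

Na2SO4 out = Na2SO4 in = 2055×0.251 + 1061×0.683 = 1240.5 tonne/day.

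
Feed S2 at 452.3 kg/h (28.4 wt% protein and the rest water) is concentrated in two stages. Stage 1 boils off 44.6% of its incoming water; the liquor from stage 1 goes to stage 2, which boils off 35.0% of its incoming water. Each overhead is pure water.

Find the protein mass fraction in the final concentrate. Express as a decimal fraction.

0.524

water in feed = 452.3×0.716 = 323.85 kg/h.
After stage 1: water left = (1−0.446)×323.85 = 179.41; stream total = 307.86 kg/h.
After stage 2: water left = (1−0.350)×179.41 = 116.62; final concentrate = 245.07 kg/h.
protein fraction = 128.45/245.07 = 0.524.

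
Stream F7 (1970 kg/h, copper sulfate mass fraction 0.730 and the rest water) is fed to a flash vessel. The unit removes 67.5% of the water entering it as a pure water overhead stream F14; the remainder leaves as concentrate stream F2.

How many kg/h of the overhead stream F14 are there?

water entering = 1970×0.270 = 531.9 kg/h; overhead removed = 0.675×531.9 = 359.03 kg/h.

359 kg/h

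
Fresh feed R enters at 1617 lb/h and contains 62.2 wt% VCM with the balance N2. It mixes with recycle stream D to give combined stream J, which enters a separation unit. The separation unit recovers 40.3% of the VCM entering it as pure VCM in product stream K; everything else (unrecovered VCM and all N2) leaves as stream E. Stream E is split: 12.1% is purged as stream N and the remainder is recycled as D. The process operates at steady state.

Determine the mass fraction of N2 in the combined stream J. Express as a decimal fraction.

N2 enters only via R and leaves only via the purge: 1617×0.378 = 0.121×(N2 in E), and the separation unit passes all N2, so N2 in J = N2 in E = 5051.5 lb/h.
VCM in J: m_A = 1617×0.622 + (1−0.121)·(1−0.403)·m_A, so m_A = 1005.8/0.4752 = 2116.4 lb/h.
J = 2116.4 + 5051.5 = 7167.8 lb/h.
N2 fraction in J = 5051.5/7167.8 = 0.705.

0.705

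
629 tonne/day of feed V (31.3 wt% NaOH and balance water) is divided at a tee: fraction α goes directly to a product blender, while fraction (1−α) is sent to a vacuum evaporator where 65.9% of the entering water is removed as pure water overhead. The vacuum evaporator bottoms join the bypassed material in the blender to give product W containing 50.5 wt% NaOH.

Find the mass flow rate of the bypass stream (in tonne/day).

100.8 tonne/day

All 629×0.313 = 196.88 tonne/day of NaOH reaches W, so W = 196.88/0.505 = 389.86 tonne/day and vapour = 239.14 tonne/day.
The evaporator receives (1−α)·629 of feed at 0.687 water and removes 0.659 of that water:
0.659×0.687×(1−α)×629 = 239.14
(1−α) = 239.14/284.77 = 0.8398;  α = 0.1602.
Bypass flow = 0.1602×629 = 100.78 tonne/day.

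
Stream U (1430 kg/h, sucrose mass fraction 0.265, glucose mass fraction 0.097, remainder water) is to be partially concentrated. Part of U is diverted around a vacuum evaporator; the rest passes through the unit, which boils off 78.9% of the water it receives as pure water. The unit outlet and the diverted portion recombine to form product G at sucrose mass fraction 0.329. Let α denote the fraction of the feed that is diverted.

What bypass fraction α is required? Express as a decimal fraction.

All 1430×0.265 = 378.95 kg/h of sucrose reaches G, so G = 378.95/0.329 = 1151.8 kg/h and vapour = 278.18 kg/h.
The evaporator receives (1−α)·1430 of feed at 0.638 water and removes 0.789 of that water:
0.789×0.638×(1−α)×1430 = 278.18
(1−α) = 278.18/719.84 = 0.3864;  α = 0.6136.

0.614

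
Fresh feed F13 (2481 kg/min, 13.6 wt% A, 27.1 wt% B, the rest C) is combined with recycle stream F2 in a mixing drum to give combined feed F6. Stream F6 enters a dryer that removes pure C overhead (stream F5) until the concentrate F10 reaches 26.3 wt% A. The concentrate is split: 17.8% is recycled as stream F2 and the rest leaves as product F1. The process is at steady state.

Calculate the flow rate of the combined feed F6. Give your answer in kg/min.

2759 kg/min

Overall A balance (none leaves overhead): A in fresh feed = A in product, i.e. 2481×0.136 = (1−0.178)·F10·0.263.
F10 = 337.42/(0.263×0.822) = 1560.8 kg/min.
Recycle F2 = 0.178×1560.8 = 277.82 kg/min.
Combined feed F6 = 2481 + 277.82 = 2758.8 kg/min.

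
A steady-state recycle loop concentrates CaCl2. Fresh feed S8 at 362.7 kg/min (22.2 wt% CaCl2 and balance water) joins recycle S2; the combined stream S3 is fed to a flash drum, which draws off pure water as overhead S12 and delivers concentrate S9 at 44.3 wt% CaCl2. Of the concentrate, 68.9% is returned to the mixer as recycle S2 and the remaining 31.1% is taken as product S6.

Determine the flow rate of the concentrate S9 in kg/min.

Overall CaCl2 balance (none leaves overhead): CaCl2 in fresh feed = CaCl2 in product, i.e. 362.7×0.222 = (1−0.689)·S9·0.443.
S9 = 80.519/(0.443×0.311) = 584.44 kg/min.

584.4 kg/min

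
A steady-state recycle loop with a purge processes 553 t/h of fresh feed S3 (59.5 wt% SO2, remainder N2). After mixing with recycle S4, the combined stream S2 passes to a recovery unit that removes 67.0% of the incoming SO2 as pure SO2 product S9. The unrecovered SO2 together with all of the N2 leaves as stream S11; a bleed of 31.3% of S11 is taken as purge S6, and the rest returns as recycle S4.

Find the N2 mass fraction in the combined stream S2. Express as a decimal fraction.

N2 enters only via S3 and leaves only via the purge: 553×0.405 = 0.313×(N2 in S11), and the recovery unit passes all N2, so N2 in S2 = N2 in S11 = 715.54 t/h.
SO2 in S2: m_A = 553×0.595 + (1−0.313)·(1−0.670)·m_A, so m_A = 329.03/0.7733 = 425.5 t/h.
S2 = 425.5 + 715.54 = 1141 t/h.
N2 fraction in S2 = 715.54/1141 = 0.627.

0.627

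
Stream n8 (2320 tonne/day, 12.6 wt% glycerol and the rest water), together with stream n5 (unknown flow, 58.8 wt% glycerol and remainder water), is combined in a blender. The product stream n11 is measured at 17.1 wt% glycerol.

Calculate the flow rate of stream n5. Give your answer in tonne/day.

Let n5 be the unknown flow. Total out = 2320 + n5.
glycerol balance: 292.32 + 0.588·n5 = 0.171·(2320 + n5)
(0.588 − 0.171)·n5 = 0.171×2320 − 292.32 = 104.4
n5 = 104.4 / 0.417 = 250.36 tonne/day

250.4 tonne/day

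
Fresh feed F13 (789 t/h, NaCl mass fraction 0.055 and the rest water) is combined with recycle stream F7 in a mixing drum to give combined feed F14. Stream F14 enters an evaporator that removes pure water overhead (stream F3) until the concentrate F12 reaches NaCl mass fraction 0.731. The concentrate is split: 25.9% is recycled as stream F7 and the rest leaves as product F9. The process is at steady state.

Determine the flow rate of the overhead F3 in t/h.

Overall NaCl balance (none leaves overhead): NaCl in fresh feed = NaCl in product, i.e. 789×0.055 = (1−0.259)·F12·0.731.
F12 = 43.395/(0.731×0.741) = 80.113 t/h.
Recycle F7 = 0.259×80.113 = 20.749 t/h.
Combined feed F14 = 789 + 20.749 = 809.75 t/h.
Overhead F3 = F14 − F12 = 809.75 − 80.113 = 729.64 t/h.

729.6 t/h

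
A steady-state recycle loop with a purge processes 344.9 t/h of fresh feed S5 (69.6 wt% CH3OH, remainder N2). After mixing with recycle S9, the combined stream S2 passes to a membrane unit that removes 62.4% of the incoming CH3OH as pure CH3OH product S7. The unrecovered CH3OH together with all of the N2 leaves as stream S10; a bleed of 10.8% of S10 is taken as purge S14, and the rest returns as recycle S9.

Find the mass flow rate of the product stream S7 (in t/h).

225.4 t/h

CH3OH in S2: m_A = 344.9×0.696 + (1−0.108)·(1−0.624)·m_A, so m_A = 240.05/0.6646 = 361.19 t/h.
Product S7 = 0.624×361.19 = 225.38 t/h.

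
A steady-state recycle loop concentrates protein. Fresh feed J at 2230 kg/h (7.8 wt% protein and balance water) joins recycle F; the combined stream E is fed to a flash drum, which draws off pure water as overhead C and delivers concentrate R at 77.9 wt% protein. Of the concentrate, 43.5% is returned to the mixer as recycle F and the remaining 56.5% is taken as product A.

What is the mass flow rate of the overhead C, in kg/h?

2007 kg/h

Overall protein balance (none leaves overhead): protein in fresh feed = protein in product, i.e. 2230×0.078 = (1−0.435)·R·0.779.
R = 173.94/(0.779×0.565) = 395.2 kg/h.
Recycle F = 0.435×395.2 = 171.91 kg/h.
Combined feed E = 2230 + 171.91 = 2401.9 kg/h.
Overhead C = E − R = 2401.9 − 395.2 = 2006.7 kg/h.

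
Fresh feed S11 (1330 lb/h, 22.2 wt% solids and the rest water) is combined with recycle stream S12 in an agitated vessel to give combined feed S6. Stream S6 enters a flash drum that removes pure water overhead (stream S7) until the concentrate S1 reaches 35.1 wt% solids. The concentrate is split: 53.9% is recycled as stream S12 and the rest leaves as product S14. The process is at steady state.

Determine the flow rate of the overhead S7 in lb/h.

488.8 lb/h

Overall solids balance (none leaves overhead): solids in fresh feed = solids in product, i.e. 1330×0.222 = (1−0.539)·S1·0.351.
S1 = 295.26/(0.351×0.461) = 1824.7 lb/h.
Recycle S12 = 0.539×1824.7 = 983.52 lb/h.
Combined feed S6 = 1330 + 983.52 = 2313.5 lb/h.
Overhead S7 = S6 − S1 = 2313.5 − 1824.7 = 488.8 lb/h.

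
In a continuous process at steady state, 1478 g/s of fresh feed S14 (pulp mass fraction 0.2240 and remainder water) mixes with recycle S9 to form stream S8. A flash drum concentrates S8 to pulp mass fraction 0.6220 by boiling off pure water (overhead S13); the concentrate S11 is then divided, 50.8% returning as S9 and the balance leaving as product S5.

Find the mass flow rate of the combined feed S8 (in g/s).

Overall pulp balance (none leaves overhead): pulp in fresh feed = pulp in product, i.e. 1478×0.224 = (1−0.508)·S11·0.622.
S11 = 331.07/(0.622×0.492) = 1081.8 g/s.
Recycle S9 = 0.508×1081.8 = 549.58 g/s.
Combined feed S8 = 1478 + 549.58 = 2027.6 g/s.

2028 g/s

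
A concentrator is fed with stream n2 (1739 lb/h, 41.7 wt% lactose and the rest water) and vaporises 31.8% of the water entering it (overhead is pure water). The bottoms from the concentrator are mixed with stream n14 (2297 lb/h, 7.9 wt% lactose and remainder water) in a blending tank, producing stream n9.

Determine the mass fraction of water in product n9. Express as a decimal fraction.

0.756

Vapour removed = 0.318×0.583×1739 = 322.4 lb/h; concentrate = 1416.6 lb/h.
water reaching the mixer = 691.44 (from concentrate) + 2297×0.921 = 2807 lb/h.
Product flow = 1416.6 + 2297 = 3713.6 lb/h; water fraction = 0.756.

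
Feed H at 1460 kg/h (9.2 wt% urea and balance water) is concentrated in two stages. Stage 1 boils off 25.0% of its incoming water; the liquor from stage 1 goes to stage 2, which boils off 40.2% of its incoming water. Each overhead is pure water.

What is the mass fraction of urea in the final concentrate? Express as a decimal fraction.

0.184

water in feed = 1460×0.908 = 1325.7 kg/h.
After stage 1: water left = (1−0.250)×1325.7 = 994.26; stream total = 1128.6 kg/h.
After stage 2: water left = (1−0.402)×994.26 = 594.57; final concentrate = 728.89 kg/h.
urea fraction = 134.32/728.89 = 0.184.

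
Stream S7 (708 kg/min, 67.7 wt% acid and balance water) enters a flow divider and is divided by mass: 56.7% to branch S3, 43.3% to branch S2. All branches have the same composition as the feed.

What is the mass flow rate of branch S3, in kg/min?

401.4 kg/min

Branch S3 flow = 0.567×708 = 401.44 kg/min.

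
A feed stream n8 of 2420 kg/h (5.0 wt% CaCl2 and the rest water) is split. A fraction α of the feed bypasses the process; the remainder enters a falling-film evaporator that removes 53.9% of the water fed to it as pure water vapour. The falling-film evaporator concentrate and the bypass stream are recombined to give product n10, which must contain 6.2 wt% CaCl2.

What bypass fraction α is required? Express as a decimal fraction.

0.622

All 2420×0.050 = 121 kg/h of CaCl2 reaches n10, so n10 = 121/0.062 = 1951.6 kg/h and vapour = 468.39 kg/h.
The evaporator receives (1−α)·2420 of feed at 0.950 water and removes 0.539 of that water:
0.539×0.950×(1−α)×2420 = 468.39
(1−α) = 468.39/1239.2 = 0.3780;  α = 0.6220.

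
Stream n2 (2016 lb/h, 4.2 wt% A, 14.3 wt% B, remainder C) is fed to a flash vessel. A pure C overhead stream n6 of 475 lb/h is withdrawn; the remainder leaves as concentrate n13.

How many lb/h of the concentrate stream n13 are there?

Concentrate = 2016 − 475 = 1541 lb/h.

1541 lb/h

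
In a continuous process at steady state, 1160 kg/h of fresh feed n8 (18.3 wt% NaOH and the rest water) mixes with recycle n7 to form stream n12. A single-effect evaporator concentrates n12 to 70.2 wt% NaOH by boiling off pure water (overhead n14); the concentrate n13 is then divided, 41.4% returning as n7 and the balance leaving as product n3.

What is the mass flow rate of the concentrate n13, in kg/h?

Overall NaOH balance (none leaves overhead): NaOH in fresh feed = NaOH in product, i.e. 1160×0.183 = (1−0.414)·n13·0.702.
n13 = 212.28/(0.702×0.586) = 516.03 kg/h.

516 kg/h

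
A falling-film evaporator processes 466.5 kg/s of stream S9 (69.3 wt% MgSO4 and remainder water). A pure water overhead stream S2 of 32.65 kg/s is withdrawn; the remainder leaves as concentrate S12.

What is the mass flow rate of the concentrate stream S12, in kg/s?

Concentrate = 466.5 − 32.65 = 433.85 kg/s.

433.9 kg/s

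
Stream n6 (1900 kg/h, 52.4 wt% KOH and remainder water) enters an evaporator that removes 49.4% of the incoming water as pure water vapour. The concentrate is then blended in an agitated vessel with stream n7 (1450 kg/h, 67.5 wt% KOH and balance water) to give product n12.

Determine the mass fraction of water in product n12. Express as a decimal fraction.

Vapour removed = 0.494×0.476×1900 = 446.77 kg/h; concentrate = 1453.2 kg/h.
water reaching the mixer = 457.63 (from concentrate) + 1450×0.325 = 928.88 kg/h.
Product flow = 1453.2 + 1450 = 2903.2 kg/h; water fraction = 0.320.

0.320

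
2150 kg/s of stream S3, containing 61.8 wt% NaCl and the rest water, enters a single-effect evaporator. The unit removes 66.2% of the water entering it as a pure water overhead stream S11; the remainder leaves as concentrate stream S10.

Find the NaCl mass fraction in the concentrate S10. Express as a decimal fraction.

0.827

NaCl is not removed: 2150×0.618 = 1328.7 kg/s of NaCl enters S10.
water entering = 2150×0.382 = 821.3 kg/s; overhead removed = 0.662×821.3 = 543.7 kg/s.
Concentrate = 2150 − 543.7 = 1606.3 kg/s.
Mass fraction = 1328.7/1606.3 = 0.827.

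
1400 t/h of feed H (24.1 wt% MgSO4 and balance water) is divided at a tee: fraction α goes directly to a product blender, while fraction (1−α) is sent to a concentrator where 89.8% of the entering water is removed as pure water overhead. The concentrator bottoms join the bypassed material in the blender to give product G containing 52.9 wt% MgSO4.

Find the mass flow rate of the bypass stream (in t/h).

281.7 t/h

All 1400×0.241 = 337.4 t/h of MgSO4 reaches G, so G = 337.4/0.529 = 637.81 t/h and vapour = 762.19 t/h.
The evaporator receives (1−α)·1400 of feed at 0.759 water and removes 0.898 of that water:
0.898×0.759×(1−α)×1400 = 762.19
(1−α) = 762.19/954.21 = 0.7988;  α = 0.2012.
Bypass flow = 0.2012×1400 = 281.73 t/h.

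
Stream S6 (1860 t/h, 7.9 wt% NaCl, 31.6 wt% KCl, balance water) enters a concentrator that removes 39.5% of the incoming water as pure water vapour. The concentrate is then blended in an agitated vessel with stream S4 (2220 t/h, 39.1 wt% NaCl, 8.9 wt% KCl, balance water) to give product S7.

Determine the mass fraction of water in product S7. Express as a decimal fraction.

Vapour removed = 0.395×0.605×1860 = 444.49 t/h; concentrate = 1415.5 t/h.
water reaching the mixer = 680.81 (from concentrate) + 2220×0.520 = 1835.2 t/h.
Product flow = 1415.5 + 2220 = 3635.5 t/h; water fraction = 0.5048.

0.5048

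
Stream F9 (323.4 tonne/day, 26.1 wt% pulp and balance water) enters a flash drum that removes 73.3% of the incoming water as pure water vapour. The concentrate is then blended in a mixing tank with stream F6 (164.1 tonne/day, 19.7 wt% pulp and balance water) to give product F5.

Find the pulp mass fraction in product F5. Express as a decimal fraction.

Vapour removed = 0.733×0.739×323.4 = 175.18 tonne/day; concentrate = 148.22 tonne/day.
pulp reaching the mixer = 84.407 (from concentrate) + 164.1×0.197 = 116.74 tonne/day.
Product flow = 148.22 + 164.1 = 312.32 tonne/day; pulp fraction = 0.374.

0.374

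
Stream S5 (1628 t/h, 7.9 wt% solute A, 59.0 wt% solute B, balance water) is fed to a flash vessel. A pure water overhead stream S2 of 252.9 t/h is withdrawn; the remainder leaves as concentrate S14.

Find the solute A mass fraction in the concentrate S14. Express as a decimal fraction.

0.0935

solute A is not removed: 1628×0.079 = 128.61 t/h of solute A enters S14.
Concentrate = 1628 − 252.9 = 1375.1 t/h.
Mass fraction = 128.61/1375.1 = 0.0935.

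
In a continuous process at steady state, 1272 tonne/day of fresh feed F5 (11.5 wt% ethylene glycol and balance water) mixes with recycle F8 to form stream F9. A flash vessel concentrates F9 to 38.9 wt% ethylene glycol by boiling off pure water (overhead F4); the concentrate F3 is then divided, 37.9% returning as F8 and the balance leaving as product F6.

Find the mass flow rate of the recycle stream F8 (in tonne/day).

Overall ethylene glycol balance (none leaves overhead): ethylene glycol in fresh feed = ethylene glycol in product, i.e. 1272×0.115 = (1−0.379)·F3·0.389.
F3 = 146.28/(0.389×0.621) = 605.54 tonne/day.
Recycle F8 = 0.379×605.54 = 229.5 tonne/day.

229.5 tonne/day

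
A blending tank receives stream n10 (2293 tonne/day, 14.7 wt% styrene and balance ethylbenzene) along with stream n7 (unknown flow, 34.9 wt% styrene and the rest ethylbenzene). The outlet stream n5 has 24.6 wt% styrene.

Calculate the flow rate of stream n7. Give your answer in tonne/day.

2204 tonne/day

Let n7 be the unknown flow. Total out = 2293 + n7.
styrene balance: 337.07 + 0.349·n7 = 0.246·(2293 + n7)
(0.349 − 0.246)·n7 = 0.246×2293 − 337.07 = 227.01
n7 = 227.01 / 0.103 = 2204 tonne/day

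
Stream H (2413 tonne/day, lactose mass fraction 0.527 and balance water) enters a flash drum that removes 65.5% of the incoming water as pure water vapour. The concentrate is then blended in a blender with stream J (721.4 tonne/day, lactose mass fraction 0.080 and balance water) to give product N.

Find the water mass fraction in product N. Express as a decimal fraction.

Vapour removed = 0.655×0.473×2413 = 747.58 tonne/day; concentrate = 1665.4 tonne/day.
water reaching the mixer = 393.77 (from concentrate) + 721.4×0.920 = 1057.5 tonne/day.
Product flow = 1665.4 + 721.4 = 2386.8 tonne/day; water fraction = 0.443.

0.443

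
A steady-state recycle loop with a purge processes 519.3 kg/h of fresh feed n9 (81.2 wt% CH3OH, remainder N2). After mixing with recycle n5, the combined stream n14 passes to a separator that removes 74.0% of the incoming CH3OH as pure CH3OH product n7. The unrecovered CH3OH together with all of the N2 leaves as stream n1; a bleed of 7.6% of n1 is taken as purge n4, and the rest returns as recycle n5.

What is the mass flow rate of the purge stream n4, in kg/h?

108.6 kg/h

N2 enters only via n9 and leaves only via the purge: 519.3×0.188 = 0.076×(N2 in n1), and the separator passes all N2, so N2 in n14 = N2 in n1 = 1284.6 kg/h.
CH3OH in n14: m_A = 519.3×0.812 + (1−0.076)·(1−0.740)·m_A, so m_A = 421.67/0.7598 = 555.01 kg/h.
n1 = (1−0.740)×555.01 + 1284.6 = 1428.9 kg/h.
Purge n4 = 0.076×1428.9 = 108.6 kg/h.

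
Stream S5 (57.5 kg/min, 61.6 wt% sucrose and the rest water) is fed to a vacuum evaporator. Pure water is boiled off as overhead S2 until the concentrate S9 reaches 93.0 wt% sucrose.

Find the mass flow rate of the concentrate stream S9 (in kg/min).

sucrose is conserved: 57.5×0.616 = 35.42 kg/min all reports to the concentrate.
Concentrate = 35.42/(target fraction) = 38.086 kg/min.

38.09 kg/min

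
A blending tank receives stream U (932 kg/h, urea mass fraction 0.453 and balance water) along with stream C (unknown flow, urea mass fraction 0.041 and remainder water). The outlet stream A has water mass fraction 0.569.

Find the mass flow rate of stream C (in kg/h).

52.57 kg/h

Let C be the unknown flow. Total out = 932 + C.
water balance: 509.8 + 0.959·C = 0.569·(932 + C)
(0.959 − 0.569)·C = 0.569×932 − 509.8 = 20.504
C = 20.504 / 0.390 = 52.574 kg/h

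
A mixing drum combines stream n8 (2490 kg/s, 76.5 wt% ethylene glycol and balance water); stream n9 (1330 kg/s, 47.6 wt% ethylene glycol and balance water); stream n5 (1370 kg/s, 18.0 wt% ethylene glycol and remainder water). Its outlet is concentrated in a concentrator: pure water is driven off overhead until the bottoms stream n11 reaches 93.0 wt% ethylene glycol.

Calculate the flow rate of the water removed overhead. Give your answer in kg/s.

ethylene glycol entering = 2490×0.765 + 1330×0.476 + 1370×0.180 = 2784.5 kg/s.
All ethylene glycol reports to n11, so n11 = 2784.5/0.930 = 2994.1 kg/s.
Total feed = 5190 kg/s; overhead = 5190 − 2994.1 = 2195.9 kg/s.

2196 kg/s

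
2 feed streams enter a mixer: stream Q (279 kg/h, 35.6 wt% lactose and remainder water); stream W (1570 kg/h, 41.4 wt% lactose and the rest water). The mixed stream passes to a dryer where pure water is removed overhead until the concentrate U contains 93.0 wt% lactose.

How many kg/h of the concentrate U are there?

lactose entering = 279×0.356 + 1570×0.414 = 749.3 kg/h.
All lactose reports to U, so U = 749.3/0.930 = 805.7 kg/h.

805.7 kg/h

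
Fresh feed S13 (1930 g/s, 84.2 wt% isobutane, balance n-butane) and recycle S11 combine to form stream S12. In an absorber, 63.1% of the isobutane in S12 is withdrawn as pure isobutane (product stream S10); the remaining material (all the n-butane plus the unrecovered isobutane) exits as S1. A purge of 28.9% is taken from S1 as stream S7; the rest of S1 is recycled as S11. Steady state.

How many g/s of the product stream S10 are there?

1390 g/s

isobutane in S12: m_A = 1930×0.842 + (1−0.289)·(1−0.631)·m_A, so m_A = 1625.1/0.7376 = 2203 g/s.
Product S10 = 0.631×2203 = 1390.1 g/s.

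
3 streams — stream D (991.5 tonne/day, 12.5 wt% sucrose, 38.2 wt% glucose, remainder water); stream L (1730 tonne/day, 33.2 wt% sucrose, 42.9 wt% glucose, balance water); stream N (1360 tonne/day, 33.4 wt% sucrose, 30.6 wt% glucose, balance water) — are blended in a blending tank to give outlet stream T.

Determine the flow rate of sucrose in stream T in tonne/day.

1153 tonne/day

sucrose out = sucrose in = 991.5×0.125 + 1730×0.332 + 1360×0.334 = 1152.5 tonne/day.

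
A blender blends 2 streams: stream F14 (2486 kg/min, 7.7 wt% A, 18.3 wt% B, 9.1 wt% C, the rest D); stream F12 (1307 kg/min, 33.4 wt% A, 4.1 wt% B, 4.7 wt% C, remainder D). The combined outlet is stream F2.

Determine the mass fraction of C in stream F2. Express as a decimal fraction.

0.076

Total flow out = 2486 + 1307 = 3793 kg/min.
C in = 2486×0.091 + 1307×0.047 = 287.65 kg/min.
C mass fraction in F2 = 287.65/3793 = 0.076.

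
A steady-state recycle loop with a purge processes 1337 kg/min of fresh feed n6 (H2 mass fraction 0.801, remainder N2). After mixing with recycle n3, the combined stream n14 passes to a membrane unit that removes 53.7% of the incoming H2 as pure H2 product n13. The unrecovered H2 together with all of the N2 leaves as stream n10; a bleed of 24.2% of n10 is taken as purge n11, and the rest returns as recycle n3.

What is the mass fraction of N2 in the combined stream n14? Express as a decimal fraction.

N2 enters only via n6 and leaves only via the purge: 1337×0.199 = 0.242×(N2 in n10), and the membrane unit passes all N2, so N2 in n14 = N2 in n10 = 1099.4 kg/min.
H2 in n14: m_A = 1337×0.801 + (1−0.242)·(1−0.537)·m_A, so m_A = 1070.9/0.6490 = 1650 kg/min.
n14 = 1650 + 1099.4 = 2749.5 kg/min.
N2 fraction in n14 = 1099.4/2749.5 = 0.400.

0.400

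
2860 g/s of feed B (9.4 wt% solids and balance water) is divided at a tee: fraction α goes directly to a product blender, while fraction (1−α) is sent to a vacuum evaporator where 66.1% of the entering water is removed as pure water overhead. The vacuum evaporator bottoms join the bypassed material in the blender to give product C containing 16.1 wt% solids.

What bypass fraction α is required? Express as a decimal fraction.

0.305

All 2860×0.094 = 268.84 g/s of solids reaches C, so C = 268.84/0.161 = 1669.8 g/s and vapour = 1190.2 g/s.
The evaporator receives (1−α)·2860 of feed at 0.906 water and removes 0.661 of that water:
0.661×0.906×(1−α)×2860 = 1190.2
(1−α) = 1190.2/1712.8 = 0.6949;  α = 0.3051.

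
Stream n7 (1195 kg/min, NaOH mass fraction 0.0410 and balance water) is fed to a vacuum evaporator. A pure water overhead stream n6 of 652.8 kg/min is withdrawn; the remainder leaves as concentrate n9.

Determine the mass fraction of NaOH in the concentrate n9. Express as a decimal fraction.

NaOH is not removed: 1195×0.041 = 48.995 kg/min of NaOH enters n9.
Concentrate = 1195 − 652.8 = 542.2 kg/min.
Mass fraction = 48.995/542.2 = 0.0904.

0.0904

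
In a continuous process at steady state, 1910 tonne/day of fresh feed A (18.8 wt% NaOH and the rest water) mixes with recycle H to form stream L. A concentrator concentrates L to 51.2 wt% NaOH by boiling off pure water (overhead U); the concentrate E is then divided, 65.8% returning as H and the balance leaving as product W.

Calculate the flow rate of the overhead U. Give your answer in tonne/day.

1209 tonne/day

Overall NaOH balance (none leaves overhead): NaOH in fresh feed = NaOH in product, i.e. 1910×0.188 = (1−0.658)·E·0.512.
E = 359.08/(0.512×0.342) = 2050.7 tonne/day.
Recycle H = 0.658×2050.7 = 1349.3 tonne/day.
Combined feed L = 1910 + 1349.3 = 3259.3 tonne/day.
Overhead U = L − E = 3259.3 − 2050.7 = 1208.7 tonne/day.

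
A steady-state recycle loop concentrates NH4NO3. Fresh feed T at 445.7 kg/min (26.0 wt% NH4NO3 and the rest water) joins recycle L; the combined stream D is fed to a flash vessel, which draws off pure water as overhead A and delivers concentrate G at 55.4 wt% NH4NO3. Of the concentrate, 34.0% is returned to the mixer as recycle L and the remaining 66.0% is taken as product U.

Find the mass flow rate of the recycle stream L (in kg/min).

107.8 kg/min

Overall NH4NO3 balance (none leaves overhead): NH4NO3 in fresh feed = NH4NO3 in product, i.e. 445.7×0.260 = (1−0.340)·G·0.554.
G = 115.88/(0.554×0.660) = 316.93 kg/min.
Recycle L = 0.340×316.93 = 107.76 kg/min.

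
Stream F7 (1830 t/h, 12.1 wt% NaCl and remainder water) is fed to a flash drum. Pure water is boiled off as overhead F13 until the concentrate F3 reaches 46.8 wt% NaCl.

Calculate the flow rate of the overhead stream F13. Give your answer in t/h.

NaCl is conserved: 1830×0.121 = 221.43 t/h all reports to the concentrate.
Concentrate = 221.43/(target fraction) = 473.14 t/h.
Overhead = 1830 − 473.14 = 1356.9 t/h.

1357 t/h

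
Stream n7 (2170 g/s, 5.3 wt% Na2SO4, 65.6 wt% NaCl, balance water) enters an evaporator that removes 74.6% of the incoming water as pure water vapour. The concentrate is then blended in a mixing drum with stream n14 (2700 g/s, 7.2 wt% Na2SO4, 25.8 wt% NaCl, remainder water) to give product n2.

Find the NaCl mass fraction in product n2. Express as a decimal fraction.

0.482

Vapour removed = 0.746×0.291×2170 = 471.08 g/s; concentrate = 1698.9 g/s.
NaCl reaching the mixer = 1423.5 (from concentrate) + 2700×0.258 = 2120.1 g/s.
Product flow = 1698.9 + 2700 = 4398.9 g/s; NaCl fraction = 0.482.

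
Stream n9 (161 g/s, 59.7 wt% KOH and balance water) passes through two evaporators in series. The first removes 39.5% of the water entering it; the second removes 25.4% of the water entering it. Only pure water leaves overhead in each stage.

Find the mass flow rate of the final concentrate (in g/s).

125.4 g/s

water in feed = 161×0.403 = 64.883 g/s.
After stage 1: water left = (1−0.395)×64.883 = 39.254; stream total = 135.37 g/s.
After stage 2: water left = (1−0.254)×39.254 = 29.284; final concentrate = 125.4 g/s.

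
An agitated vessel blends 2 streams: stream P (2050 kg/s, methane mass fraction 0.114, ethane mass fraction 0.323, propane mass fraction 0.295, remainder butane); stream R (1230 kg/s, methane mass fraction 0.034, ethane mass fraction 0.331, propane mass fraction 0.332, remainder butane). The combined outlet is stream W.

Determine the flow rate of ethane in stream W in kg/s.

1069 kg/s

ethane out = ethane in = 2050×0.323 + 1230×0.331 = 1069.3 kg/s.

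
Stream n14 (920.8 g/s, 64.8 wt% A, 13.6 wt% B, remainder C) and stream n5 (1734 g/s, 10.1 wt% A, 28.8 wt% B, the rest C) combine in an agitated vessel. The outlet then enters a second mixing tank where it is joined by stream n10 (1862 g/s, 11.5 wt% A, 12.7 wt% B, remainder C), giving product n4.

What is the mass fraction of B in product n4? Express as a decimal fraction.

0.191

Overall, product flow = 4516.8 g/s.
B in = 920.8×0.136 + 1734×0.288 + 1862×0.127 = 861.09 g/s.
B fraction in n4 = 0.191.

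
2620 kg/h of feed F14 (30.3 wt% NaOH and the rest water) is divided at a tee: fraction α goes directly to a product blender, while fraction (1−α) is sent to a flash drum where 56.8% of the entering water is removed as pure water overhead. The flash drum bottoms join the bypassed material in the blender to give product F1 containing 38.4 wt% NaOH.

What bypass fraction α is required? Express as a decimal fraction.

0.467

All 2620×0.303 = 793.86 kg/h of NaOH reaches F1, so F1 = 793.86/0.384 = 2067.3 kg/h and vapour = 552.66 kg/h.
The evaporator receives (1−α)·2620 of feed at 0.697 water and removes 0.568 of that water:
0.568×0.697×(1−α)×2620 = 552.66
(1−α) = 552.66/1037.2 = 0.5328;  α = 0.4672.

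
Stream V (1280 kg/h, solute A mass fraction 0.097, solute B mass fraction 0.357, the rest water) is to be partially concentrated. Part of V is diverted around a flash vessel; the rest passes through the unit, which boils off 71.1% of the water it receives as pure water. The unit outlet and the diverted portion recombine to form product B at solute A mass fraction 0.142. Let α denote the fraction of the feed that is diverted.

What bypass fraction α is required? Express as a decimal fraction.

0.184

All 1280×0.097 = 124.16 kg/h of solute A reaches B, so B = 124.16/0.142 = 874.37 kg/h and vapour = 405.63 kg/h.
The evaporator receives (1−α)·1280 of feed at 0.546 water and removes 0.711 of that water:
0.711×0.546×(1−α)×1280 = 405.63
(1−α) = 405.63/496.9 = 0.8163;  α = 0.1837.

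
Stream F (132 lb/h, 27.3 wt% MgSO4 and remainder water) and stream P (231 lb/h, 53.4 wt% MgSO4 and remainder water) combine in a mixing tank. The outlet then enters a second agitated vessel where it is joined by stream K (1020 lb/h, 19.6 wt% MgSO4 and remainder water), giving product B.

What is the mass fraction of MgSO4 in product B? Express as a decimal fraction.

0.2598

Overall, product flow = 1383 lb/h.
MgSO4 in = 132×0.273 + 231×0.534 + 1020×0.196 = 359.31 lb/h.
MgSO4 fraction in B = 0.2598.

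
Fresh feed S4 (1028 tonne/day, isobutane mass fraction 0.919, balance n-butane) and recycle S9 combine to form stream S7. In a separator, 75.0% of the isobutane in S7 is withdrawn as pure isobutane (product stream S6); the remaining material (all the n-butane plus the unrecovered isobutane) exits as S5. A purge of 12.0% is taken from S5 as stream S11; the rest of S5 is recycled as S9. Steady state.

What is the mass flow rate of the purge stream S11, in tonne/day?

n-butane enters only via S4 and leaves only via the purge: 1028×0.081 = 0.120×(n-butane in S5), and the separator passes all n-butane, so n-butane in S7 = n-butane in S5 = 693.9 tonne/day.
isobutane in S7: m_A = 1028×0.919 + (1−0.120)·(1−0.750)·m_A, so m_A = 944.73/0.7800 = 1211.2 tonne/day.
S5 = (1−0.750)×1211.2 + 693.9 = 996.7 tonne/day.
Purge S11 = 0.120×996.7 = 119.6 tonne/day.

119.6 tonne/day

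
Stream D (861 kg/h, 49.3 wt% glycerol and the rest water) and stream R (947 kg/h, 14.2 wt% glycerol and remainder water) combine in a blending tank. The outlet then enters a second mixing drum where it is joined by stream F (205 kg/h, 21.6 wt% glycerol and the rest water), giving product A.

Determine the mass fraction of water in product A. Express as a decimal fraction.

0.700

Overall, product flow = 2013 kg/h.
water in = 861×0.507 + 947×0.858 + 205×0.784 = 1409.8 kg/h.
water fraction in A = 0.700.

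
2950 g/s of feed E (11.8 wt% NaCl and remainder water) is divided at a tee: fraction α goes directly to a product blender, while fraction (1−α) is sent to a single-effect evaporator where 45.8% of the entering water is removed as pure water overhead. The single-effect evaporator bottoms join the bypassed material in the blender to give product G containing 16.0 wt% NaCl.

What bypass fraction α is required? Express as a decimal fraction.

All 2950×0.118 = 348.1 g/s of NaCl reaches G, so G = 348.1/0.160 = 2175.6 g/s and vapour = 774.38 g/s.
The evaporator receives (1−α)·2950 of feed at 0.882 water and removes 0.458 of that water:
0.458×0.882×(1−α)×2950 = 774.38
(1−α) = 774.38/1191.7 = 0.6498;  α = 0.3502.

0.350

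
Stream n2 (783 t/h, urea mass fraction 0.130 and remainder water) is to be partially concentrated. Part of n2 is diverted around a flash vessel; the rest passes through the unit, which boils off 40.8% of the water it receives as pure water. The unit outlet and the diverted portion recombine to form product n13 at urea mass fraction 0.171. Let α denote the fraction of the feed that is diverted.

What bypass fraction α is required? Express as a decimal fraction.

0.325

All 783×0.130 = 101.79 t/h of urea reaches n13, so n13 = 101.79/0.171 = 595.26 t/h and vapour = 187.74 t/h.
The evaporator receives (1−α)·783 of feed at 0.870 water and removes 0.408 of that water:
0.408×0.870×(1−α)×783 = 187.74
(1−α) = 187.74/277.93 = 0.6755;  α = 0.3245.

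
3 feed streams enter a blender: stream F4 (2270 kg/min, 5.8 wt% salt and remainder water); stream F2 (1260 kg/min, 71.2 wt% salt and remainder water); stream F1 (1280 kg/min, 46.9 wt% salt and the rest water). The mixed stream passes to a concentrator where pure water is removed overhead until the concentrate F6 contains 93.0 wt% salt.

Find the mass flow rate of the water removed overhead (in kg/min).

salt entering = 2270×0.058 + 1260×0.712 + 1280×0.469 = 1629.1 kg/min.
All salt reports to F6, so F6 = 1629.1/0.930 = 1751.7 kg/min.
Total feed = 4810 kg/min; overhead = 4810 − 1751.7 = 3058.3 kg/min.

3058 kg/min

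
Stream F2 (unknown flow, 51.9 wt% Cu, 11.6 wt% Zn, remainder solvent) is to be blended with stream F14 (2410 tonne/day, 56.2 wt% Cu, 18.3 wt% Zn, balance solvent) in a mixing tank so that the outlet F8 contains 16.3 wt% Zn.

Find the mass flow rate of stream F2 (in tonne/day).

Let F2 be the unknown flow. Total out = 2410 + F2.
Zn balance: 441.03 + 0.116·F2 = 0.163·(2410 + F2)
(0.116 − 0.163)·F2 = 0.163×2410 − 441.03 = -48.2
F2 = -48.2 / -0.047 = 1025.5 tonne/day

1026 tonne/day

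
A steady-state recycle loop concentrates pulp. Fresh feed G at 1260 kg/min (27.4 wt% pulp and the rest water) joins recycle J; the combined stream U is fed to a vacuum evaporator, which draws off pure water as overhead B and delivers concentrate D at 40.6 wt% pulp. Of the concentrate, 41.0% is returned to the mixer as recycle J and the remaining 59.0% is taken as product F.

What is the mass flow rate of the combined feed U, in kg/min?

1851 kg/min

Overall pulp balance (none leaves overhead): pulp in fresh feed = pulp in product, i.e. 1260×0.274 = (1−0.410)·D·0.406.
D = 345.24/(0.406×0.590) = 1441.3 kg/min.
Recycle J = 0.410×1441.3 = 590.92 kg/min.
Combined feed U = 1260 + 590.92 = 1850.9 kg/min.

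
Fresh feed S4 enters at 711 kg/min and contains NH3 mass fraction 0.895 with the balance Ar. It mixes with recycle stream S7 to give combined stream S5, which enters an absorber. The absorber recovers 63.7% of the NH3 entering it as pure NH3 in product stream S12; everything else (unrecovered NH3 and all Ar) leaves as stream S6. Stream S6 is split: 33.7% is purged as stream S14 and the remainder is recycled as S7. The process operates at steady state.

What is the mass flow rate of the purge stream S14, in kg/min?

Ar enters only via S4 and leaves only via the purge: 711×0.105 = 0.337×(Ar in S6), and the absorber passes all Ar, so Ar in S5 = Ar in S6 = 221.53 kg/min.
NH3 in S5: m_A = 711×0.895 + (1−0.337)·(1−0.637)·m_A, so m_A = 636.35/0.7593 = 838.03 kg/min.
S6 = (1−0.637)×838.03 + 221.53 = 525.73 kg/min.
Purge S14 = 0.337×525.73 = 177.17 kg/min.

177.2 kg/min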